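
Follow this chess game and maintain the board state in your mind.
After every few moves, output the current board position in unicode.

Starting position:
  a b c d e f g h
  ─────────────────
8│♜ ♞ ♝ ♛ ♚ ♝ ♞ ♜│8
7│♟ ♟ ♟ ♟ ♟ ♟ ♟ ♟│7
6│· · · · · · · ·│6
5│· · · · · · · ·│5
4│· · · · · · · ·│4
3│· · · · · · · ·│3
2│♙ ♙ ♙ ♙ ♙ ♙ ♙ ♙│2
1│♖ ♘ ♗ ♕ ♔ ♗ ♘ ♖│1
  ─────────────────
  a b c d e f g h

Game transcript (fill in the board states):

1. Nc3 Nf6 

  a b c d e f g h
  ─────────────────
8│♜ ♞ ♝ ♛ ♚ ♝ · ♜│8
7│♟ ♟ ♟ ♟ ♟ ♟ ♟ ♟│7
6│· · · · · ♞ · ·│6
5│· · · · · · · ·│5
4│· · · · · · · ·│4
3│· · ♘ · · · · ·│3
2│♙ ♙ ♙ ♙ ♙ ♙ ♙ ♙│2
1│♖ · ♗ ♕ ♔ ♗ ♘ ♖│1
  ─────────────────
  a b c d e f g h

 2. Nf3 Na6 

  a b c d e f g h
  ─────────────────
8│♜ · ♝ ♛ ♚ ♝ · ♜│8
7│♟ ♟ ♟ ♟ ♟ ♟ ♟ ♟│7
6│♞ · · · · ♞ · ·│6
5│· · · · · · · ·│5
4│· · · · · · · ·│4
3│· · ♘ · · ♘ · ·│3
2│♙ ♙ ♙ ♙ ♙ ♙ ♙ ♙│2
1│♖ · ♗ ♕ ♔ ♗ · ♖│1
  ─────────────────
  a b c d e f g h

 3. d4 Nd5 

  a b c d e f g h
  ─────────────────
8│♜ · ♝ ♛ ♚ ♝ · ♜│8
7│♟ ♟ ♟ ♟ ♟ ♟ ♟ ♟│7
6│♞ · · · · · · ·│6
5│· · · ♞ · · · ·│5
4│· · · ♙ · · · ·│4
3│· · ♘ · · ♘ · ·│3
2│♙ ♙ ♙ · ♙ ♙ ♙ ♙│2
1│♖ · ♗ ♕ ♔ ♗ · ♖│1
  ─────────────────
  a b c d e f g h

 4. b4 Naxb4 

  a b c d e f g h
  ─────────────────
8│♜ · ♝ ♛ ♚ ♝ · ♜│8
7│♟ ♟ ♟ ♟ ♟ ♟ ♟ ♟│7
6│· · · · · · · ·│6
5│· · · ♞ · · · ·│5
4│· ♞ · ♙ · · · ·│4
3│· · ♘ · · ♘ · ·│3
2│♙ · ♙ · ♙ ♙ ♙ ♙│2
1│♖ · ♗ ♕ ♔ ♗ · ♖│1
  ─────────────────
  a b c d e f g h

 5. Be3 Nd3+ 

  a b c d e f g h
  ─────────────────
8│♜ · ♝ ♛ ♚ ♝ · ♜│8
7│♟ ♟ ♟ ♟ ♟ ♟ ♟ ♟│7
6│· · · · · · · ·│6
5│· · · ♞ · · · ·│5
4│· · · ♙ · · · ·│4
3│· · ♘ ♞ ♗ ♘ · ·│3
2│♙ · ♙ · ♙ ♙ ♙ ♙│2
1│♖ · · ♕ ♔ ♗ · ♖│1
  ─────────────────
  a b c d e f g h



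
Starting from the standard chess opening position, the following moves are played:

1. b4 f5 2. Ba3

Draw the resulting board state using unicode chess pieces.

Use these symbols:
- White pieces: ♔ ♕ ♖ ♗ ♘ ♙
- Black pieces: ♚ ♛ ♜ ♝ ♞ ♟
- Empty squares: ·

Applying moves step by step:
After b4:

♜ ♞ ♝ ♛ ♚ ♝ ♞ ♜
♟ ♟ ♟ ♟ ♟ ♟ ♟ ♟
· · · · · · · ·
· · · · · · · ·
· ♙ · · · · · ·
· · · · · · · ·
♙ · ♙ ♙ ♙ ♙ ♙ ♙
♖ ♘ ♗ ♕ ♔ ♗ ♘ ♖


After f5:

♜ ♞ ♝ ♛ ♚ ♝ ♞ ♜
♟ ♟ ♟ ♟ ♟ · ♟ ♟
· · · · · · · ·
· · · · · ♟ · ·
· ♙ · · · · · ·
· · · · · · · ·
♙ · ♙ ♙ ♙ ♙ ♙ ♙
♖ ♘ ♗ ♕ ♔ ♗ ♘ ♖


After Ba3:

♜ ♞ ♝ ♛ ♚ ♝ ♞ ♜
♟ ♟ ♟ ♟ ♟ · ♟ ♟
· · · · · · · ·
· · · · · ♟ · ·
· ♙ · · · · · ·
♗ · · · · · · ·
♙ · ♙ ♙ ♙ ♙ ♙ ♙
♖ ♘ · ♕ ♔ ♗ ♘ ♖



  a b c d e f g h
  ─────────────────
8│♜ ♞ ♝ ♛ ♚ ♝ ♞ ♜│8
7│♟ ♟ ♟ ♟ ♟ · ♟ ♟│7
6│· · · · · · · ·│6
5│· · · · · ♟ · ·│5
4│· ♙ · · · · · ·│4
3│♗ · · · · · · ·│3
2│♙ · ♙ ♙ ♙ ♙ ♙ ♙│2
1│♖ ♘ · ♕ ♔ ♗ ♘ ♖│1
  ─────────────────
  a b c d e f g h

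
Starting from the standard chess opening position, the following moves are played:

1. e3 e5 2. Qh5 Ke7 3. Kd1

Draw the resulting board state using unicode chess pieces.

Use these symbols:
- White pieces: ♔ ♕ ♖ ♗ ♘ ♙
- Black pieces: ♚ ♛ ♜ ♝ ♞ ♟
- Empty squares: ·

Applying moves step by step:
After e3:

♜ ♞ ♝ ♛ ♚ ♝ ♞ ♜
♟ ♟ ♟ ♟ ♟ ♟ ♟ ♟
· · · · · · · ·
· · · · · · · ·
· · · · · · · ·
· · · · ♙ · · ·
♙ ♙ ♙ ♙ · ♙ ♙ ♙
♖ ♘ ♗ ♕ ♔ ♗ ♘ ♖


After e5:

♜ ♞ ♝ ♛ ♚ ♝ ♞ ♜
♟ ♟ ♟ ♟ · ♟ ♟ ♟
· · · · · · · ·
· · · · ♟ · · ·
· · · · · · · ·
· · · · ♙ · · ·
♙ ♙ ♙ ♙ · ♙ ♙ ♙
♖ ♘ ♗ ♕ ♔ ♗ ♘ ♖


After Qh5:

♜ ♞ ♝ ♛ ♚ ♝ ♞ ♜
♟ ♟ ♟ ♟ · ♟ ♟ ♟
· · · · · · · ·
· · · · ♟ · · ♕
· · · · · · · ·
· · · · ♙ · · ·
♙ ♙ ♙ ♙ · ♙ ♙ ♙
♖ ♘ ♗ · ♔ ♗ ♘ ♖


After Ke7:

♜ ♞ ♝ ♛ · ♝ ♞ ♜
♟ ♟ ♟ ♟ ♚ ♟ ♟ ♟
· · · · · · · ·
· · · · ♟ · · ♕
· · · · · · · ·
· · · · ♙ · · ·
♙ ♙ ♙ ♙ · ♙ ♙ ♙
♖ ♘ ♗ · ♔ ♗ ♘ ♖


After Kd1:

♜ ♞ ♝ ♛ · ♝ ♞ ♜
♟ ♟ ♟ ♟ ♚ ♟ ♟ ♟
· · · · · · · ·
· · · · ♟ · · ♕
· · · · · · · ·
· · · · ♙ · · ·
♙ ♙ ♙ ♙ · ♙ ♙ ♙
♖ ♘ ♗ ♔ · ♗ ♘ ♖



  a b c d e f g h
  ─────────────────
8│♜ ♞ ♝ ♛ · ♝ ♞ ♜│8
7│♟ ♟ ♟ ♟ ♚ ♟ ♟ ♟│7
6│· · · · · · · ·│6
5│· · · · ♟ · · ♕│5
4│· · · · · · · ·│4
3│· · · · ♙ · · ·│3
2│♙ ♙ ♙ ♙ · ♙ ♙ ♙│2
1│♖ ♘ ♗ ♔ · ♗ ♘ ♖│1
  ─────────────────
  a b c d e f g h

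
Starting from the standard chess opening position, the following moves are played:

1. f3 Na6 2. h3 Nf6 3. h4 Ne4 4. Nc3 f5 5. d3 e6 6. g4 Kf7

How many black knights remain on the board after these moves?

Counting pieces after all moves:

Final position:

  a b c d e f g h
  ─────────────────
8│♜ · ♝ ♛ · ♝ · ♜│8
7│♟ ♟ ♟ ♟ · ♚ ♟ ♟│7
6│♞ · · · ♟ · · ·│6
5│· · · · · ♟ · ·│5
4│· · · · ♞ · ♙ ♙│4
3│· · ♘ ♙ · ♙ · ·│3
2│♙ ♙ ♙ · ♙ · · ·│2
1│♖ · ♗ ♕ ♔ ♗ ♘ ♖│1
  ─────────────────
  a b c d e f g h


2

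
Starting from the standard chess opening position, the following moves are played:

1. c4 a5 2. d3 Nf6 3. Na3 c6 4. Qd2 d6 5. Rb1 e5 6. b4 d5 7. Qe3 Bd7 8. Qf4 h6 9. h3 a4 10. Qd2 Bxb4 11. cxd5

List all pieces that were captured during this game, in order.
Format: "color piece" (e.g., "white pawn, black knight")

Tracking captures:
  Bxb4: captured white pawn
  cxd5: captured black pawn

white pawn, black pawn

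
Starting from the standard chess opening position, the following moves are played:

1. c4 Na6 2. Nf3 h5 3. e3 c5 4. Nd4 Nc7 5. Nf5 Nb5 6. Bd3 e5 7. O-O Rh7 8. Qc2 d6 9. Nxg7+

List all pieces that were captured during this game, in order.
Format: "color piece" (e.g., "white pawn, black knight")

Tracking captures:
  Nxg7+: captured black pawn

black pawn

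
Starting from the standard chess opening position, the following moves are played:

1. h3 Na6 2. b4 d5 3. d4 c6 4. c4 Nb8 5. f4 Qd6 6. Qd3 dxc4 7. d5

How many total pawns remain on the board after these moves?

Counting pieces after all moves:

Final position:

  a b c d e f g h
  ─────────────────
8│♜ ♞ ♝ · ♚ ♝ ♞ ♜│8
7│♟ ♟ · · ♟ ♟ ♟ ♟│7
6│· · ♟ ♛ · · · ·│6
5│· · · ♙ · · · ·│5
4│· ♙ ♟ · · ♙ · ·│4
3│· · · ♕ · · · ♙│3
2│♙ · · · ♙ · ♙ ·│2
1│♖ ♘ ♗ · ♔ ♗ ♘ ♖│1
  ─────────────────
  a b c d e f g h


15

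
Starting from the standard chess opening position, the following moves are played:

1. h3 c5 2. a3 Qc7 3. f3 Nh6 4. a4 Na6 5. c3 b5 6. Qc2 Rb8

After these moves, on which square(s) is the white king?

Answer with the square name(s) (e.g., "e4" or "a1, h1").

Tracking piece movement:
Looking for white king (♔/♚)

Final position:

  a b c d e f g h
  ─────────────────
8│· ♜ ♝ · ♚ ♝ · ♜│8
7│♟ · ♛ ♟ ♟ ♟ ♟ ♟│7
6│♞ · · · · · · ♞│6
5│· ♟ ♟ · · · · ·│5
4│♙ · · · · · · ·│4
3│· · ♙ · · ♙ · ♙│3
2│· ♙ ♕ ♙ ♙ · ♙ ·│2
1│♖ ♘ ♗ · ♔ ♗ ♘ ♖│1
  ─────────────────
  a b c d e f g h


e1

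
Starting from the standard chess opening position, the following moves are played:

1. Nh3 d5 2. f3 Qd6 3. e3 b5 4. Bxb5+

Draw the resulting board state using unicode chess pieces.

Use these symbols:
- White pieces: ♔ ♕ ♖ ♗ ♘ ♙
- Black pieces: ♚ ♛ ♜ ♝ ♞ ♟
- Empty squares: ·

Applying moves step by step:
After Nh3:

♜ ♞ ♝ ♛ ♚ ♝ ♞ ♜
♟ ♟ ♟ ♟ ♟ ♟ ♟ ♟
· · · · · · · ·
· · · · · · · ·
· · · · · · · ·
· · · · · · · ♘
♙ ♙ ♙ ♙ ♙ ♙ ♙ ♙
♖ ♘ ♗ ♕ ♔ ♗ · ♖


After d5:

♜ ♞ ♝ ♛ ♚ ♝ ♞ ♜
♟ ♟ ♟ · ♟ ♟ ♟ ♟
· · · · · · · ·
· · · ♟ · · · ·
· · · · · · · ·
· · · · · · · ♘
♙ ♙ ♙ ♙ ♙ ♙ ♙ ♙
♖ ♘ ♗ ♕ ♔ ♗ · ♖


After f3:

♜ ♞ ♝ ♛ ♚ ♝ ♞ ♜
♟ ♟ ♟ · ♟ ♟ ♟ ♟
· · · · · · · ·
· · · ♟ · · · ·
· · · · · · · ·
· · · · · ♙ · ♘
♙ ♙ ♙ ♙ ♙ · ♙ ♙
♖ ♘ ♗ ♕ ♔ ♗ · ♖


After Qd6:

♜ ♞ ♝ · ♚ ♝ ♞ ♜
♟ ♟ ♟ · ♟ ♟ ♟ ♟
· · · ♛ · · · ·
· · · ♟ · · · ·
· · · · · · · ·
· · · · · ♙ · ♘
♙ ♙ ♙ ♙ ♙ · ♙ ♙
♖ ♘ ♗ ♕ ♔ ♗ · ♖


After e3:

♜ ♞ ♝ · ♚ ♝ ♞ ♜
♟ ♟ ♟ · ♟ ♟ ♟ ♟
· · · ♛ · · · ·
· · · ♟ · · · ·
· · · · · · · ·
· · · · ♙ ♙ · ♘
♙ ♙ ♙ ♙ · · ♙ ♙
♖ ♘ ♗ ♕ ♔ ♗ · ♖


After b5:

♜ ♞ ♝ · ♚ ♝ ♞ ♜
♟ · ♟ · ♟ ♟ ♟ ♟
· · · ♛ · · · ·
· ♟ · ♟ · · · ·
· · · · · · · ·
· · · · ♙ ♙ · ♘
♙ ♙ ♙ ♙ · · ♙ ♙
♖ ♘ ♗ ♕ ♔ ♗ · ♖


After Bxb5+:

♜ ♞ ♝ · ♚ ♝ ♞ ♜
♟ · ♟ · ♟ ♟ ♟ ♟
· · · ♛ · · · ·
· ♗ · ♟ · · · ·
· · · · · · · ·
· · · · ♙ ♙ · ♘
♙ ♙ ♙ ♙ · · ♙ ♙
♖ ♘ ♗ ♕ ♔ · · ♖



  a b c d e f g h
  ─────────────────
8│♜ ♞ ♝ · ♚ ♝ ♞ ♜│8
7│♟ · ♟ · ♟ ♟ ♟ ♟│7
6│· · · ♛ · · · ·│6
5│· ♗ · ♟ · · · ·│5
4│· · · · · · · ·│4
3│· · · · ♙ ♙ · ♘│3
2│♙ ♙ ♙ ♙ · · ♙ ♙│2
1│♖ ♘ ♗ ♕ ♔ · · ♖│1
  ─────────────────
  a b c d e f g h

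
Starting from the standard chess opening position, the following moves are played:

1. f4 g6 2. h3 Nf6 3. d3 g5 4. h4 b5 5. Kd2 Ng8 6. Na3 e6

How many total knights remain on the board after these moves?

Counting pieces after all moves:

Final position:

  a b c d e f g h
  ─────────────────
8│♜ ♞ ♝ ♛ ♚ ♝ ♞ ♜│8
7│♟ · ♟ ♟ · ♟ · ♟│7
6│· · · · ♟ · · ·│6
5│· ♟ · · · · ♟ ·│5
4│· · · · · ♙ · ♙│4
3│♘ · · ♙ · · · ·│3
2│♙ ♙ ♙ ♔ ♙ · ♙ ·│2
1│♖ · ♗ ♕ · ♗ ♘ ♖│1
  ─────────────────
  a b c d e f g h


4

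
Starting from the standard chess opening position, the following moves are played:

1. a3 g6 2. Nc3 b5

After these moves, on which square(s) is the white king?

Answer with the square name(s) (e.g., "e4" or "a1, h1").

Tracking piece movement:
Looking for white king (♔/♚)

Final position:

  a b c d e f g h
  ─────────────────
8│♜ ♞ ♝ ♛ ♚ ♝ ♞ ♜│8
7│♟ · ♟ ♟ ♟ ♟ · ♟│7
6│· · · · · · ♟ ·│6
5│· ♟ · · · · · ·│5
4│· · · · · · · ·│4
3│♙ · ♘ · · · · ·│3
2│· ♙ ♙ ♙ ♙ ♙ ♙ ♙│2
1│♖ · ♗ ♕ ♔ ♗ ♘ ♖│1
  ─────────────────
  a b c d e f g h


e1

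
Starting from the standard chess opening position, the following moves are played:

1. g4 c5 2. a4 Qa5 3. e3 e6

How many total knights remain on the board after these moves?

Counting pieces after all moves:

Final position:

  a b c d e f g h
  ─────────────────
8│♜ ♞ ♝ · ♚ ♝ ♞ ♜│8
7│♟ ♟ · ♟ · ♟ ♟ ♟│7
6│· · · · ♟ · · ·│6
5│♛ · ♟ · · · · ·│5
4│♙ · · · · · ♙ ·│4
3│· · · · ♙ · · ·│3
2│· ♙ ♙ ♙ · ♙ · ♙│2
1│♖ ♘ ♗ ♕ ♔ ♗ ♘ ♖│1
  ─────────────────
  a b c d e f g h


4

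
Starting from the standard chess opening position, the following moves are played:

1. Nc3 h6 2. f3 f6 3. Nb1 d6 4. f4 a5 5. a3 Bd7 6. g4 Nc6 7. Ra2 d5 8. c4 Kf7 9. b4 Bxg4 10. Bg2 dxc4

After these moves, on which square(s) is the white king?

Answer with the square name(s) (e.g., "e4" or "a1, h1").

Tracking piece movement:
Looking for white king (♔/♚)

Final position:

  a b c d e f g h
  ─────────────────
8│♜ · · ♛ · ♝ ♞ ♜│8
7│· ♟ ♟ · ♟ ♚ ♟ ·│7
6│· · ♞ · · ♟ · ♟│6
5│♟ · · · · · · ·│5
4│· ♙ ♟ · · ♙ ♝ ·│4
3│♙ · · · · · · ·│3
2│♖ · · ♙ ♙ · ♗ ♙│2
1│· ♘ ♗ ♕ ♔ · ♘ ♖│1
  ─────────────────
  a b c d e f g h


e1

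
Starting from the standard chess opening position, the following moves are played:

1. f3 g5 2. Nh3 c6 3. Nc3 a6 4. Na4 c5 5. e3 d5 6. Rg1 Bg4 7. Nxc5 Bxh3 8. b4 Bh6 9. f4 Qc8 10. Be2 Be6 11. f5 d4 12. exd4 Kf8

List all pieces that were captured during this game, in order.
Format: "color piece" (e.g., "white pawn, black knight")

Tracking captures:
  Nxc5: captured black pawn
  Bxh3: captured white knight
  exd4: captured black pawn

black pawn, white knight, black pawn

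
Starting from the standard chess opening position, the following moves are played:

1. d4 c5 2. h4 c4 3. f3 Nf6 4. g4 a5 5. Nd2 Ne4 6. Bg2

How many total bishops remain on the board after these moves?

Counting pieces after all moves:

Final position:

  a b c d e f g h
  ─────────────────
8│♜ ♞ ♝ ♛ ♚ ♝ · ♜│8
7│· ♟ · ♟ ♟ ♟ ♟ ♟│7
6│· · · · · · · ·│6
5│♟ · · · · · · ·│5
4│· · ♟ ♙ ♞ · ♙ ♙│4
3│· · · · · ♙ · ·│3
2│♙ ♙ ♙ ♘ ♙ · ♗ ·│2
1│♖ · ♗ ♕ ♔ · ♘ ♖│1
  ─────────────────
  a b c d e f g h


4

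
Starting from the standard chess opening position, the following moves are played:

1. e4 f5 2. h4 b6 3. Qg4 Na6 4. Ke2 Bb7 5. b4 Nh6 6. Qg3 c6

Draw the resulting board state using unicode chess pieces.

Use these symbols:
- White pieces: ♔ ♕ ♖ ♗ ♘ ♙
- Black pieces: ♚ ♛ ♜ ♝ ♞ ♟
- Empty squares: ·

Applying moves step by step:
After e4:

♜ ♞ ♝ ♛ ♚ ♝ ♞ ♜
♟ ♟ ♟ ♟ ♟ ♟ ♟ ♟
· · · · · · · ·
· · · · · · · ·
· · · · ♙ · · ·
· · · · · · · ·
♙ ♙ ♙ ♙ · ♙ ♙ ♙
♖ ♘ ♗ ♕ ♔ ♗ ♘ ♖


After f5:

♜ ♞ ♝ ♛ ♚ ♝ ♞ ♜
♟ ♟ ♟ ♟ ♟ · ♟ ♟
· · · · · · · ·
· · · · · ♟ · ·
· · · · ♙ · · ·
· · · · · · · ·
♙ ♙ ♙ ♙ · ♙ ♙ ♙
♖ ♘ ♗ ♕ ♔ ♗ ♘ ♖


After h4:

♜ ♞ ♝ ♛ ♚ ♝ ♞ ♜
♟ ♟ ♟ ♟ ♟ · ♟ ♟
· · · · · · · ·
· · · · · ♟ · ·
· · · · ♙ · · ♙
· · · · · · · ·
♙ ♙ ♙ ♙ · ♙ ♙ ·
♖ ♘ ♗ ♕ ♔ ♗ ♘ ♖


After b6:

♜ ♞ ♝ ♛ ♚ ♝ ♞ ♜
♟ · ♟ ♟ ♟ · ♟ ♟
· ♟ · · · · · ·
· · · · · ♟ · ·
· · · · ♙ · · ♙
· · · · · · · ·
♙ ♙ ♙ ♙ · ♙ ♙ ·
♖ ♘ ♗ ♕ ♔ ♗ ♘ ♖


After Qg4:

♜ ♞ ♝ ♛ ♚ ♝ ♞ ♜
♟ · ♟ ♟ ♟ · ♟ ♟
· ♟ · · · · · ·
· · · · · ♟ · ·
· · · · ♙ · ♕ ♙
· · · · · · · ·
♙ ♙ ♙ ♙ · ♙ ♙ ·
♖ ♘ ♗ · ♔ ♗ ♘ ♖


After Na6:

♜ · ♝ ♛ ♚ ♝ ♞ ♜
♟ · ♟ ♟ ♟ · ♟ ♟
♞ ♟ · · · · · ·
· · · · · ♟ · ·
· · · · ♙ · ♕ ♙
· · · · · · · ·
♙ ♙ ♙ ♙ · ♙ ♙ ·
♖ ♘ ♗ · ♔ ♗ ♘ ♖


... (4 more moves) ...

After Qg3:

♜ · · ♛ ♚ ♝ · ♜
♟ ♝ ♟ ♟ ♟ · ♟ ♟
♞ ♟ · · · · · ♞
· · · · · ♟ · ·
· ♙ · · ♙ · · ♙
· · · · · · ♕ ·
♙ · ♙ ♙ ♔ ♙ ♙ ·
♖ ♘ ♗ · · ♗ ♘ ♖


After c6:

♜ · · ♛ ♚ ♝ · ♜
♟ ♝ · ♟ ♟ · ♟ ♟
♞ ♟ ♟ · · · · ♞
· · · · · ♟ · ·
· ♙ · · ♙ · · ♙
· · · · · · ♕ ·
♙ · ♙ ♙ ♔ ♙ ♙ ·
♖ ♘ ♗ · · ♗ ♘ ♖



  a b c d e f g h
  ─────────────────
8│♜ · · ♛ ♚ ♝ · ♜│8
7│♟ ♝ · ♟ ♟ · ♟ ♟│7
6│♞ ♟ ♟ · · · · ♞│6
5│· · · · · ♟ · ·│5
4│· ♙ · · ♙ · · ♙│4
3│· · · · · · ♕ ·│3
2│♙ · ♙ ♙ ♔ ♙ ♙ ·│2
1│♖ ♘ ♗ · · ♗ ♘ ♖│1
  ─────────────────
  a b c d e f g h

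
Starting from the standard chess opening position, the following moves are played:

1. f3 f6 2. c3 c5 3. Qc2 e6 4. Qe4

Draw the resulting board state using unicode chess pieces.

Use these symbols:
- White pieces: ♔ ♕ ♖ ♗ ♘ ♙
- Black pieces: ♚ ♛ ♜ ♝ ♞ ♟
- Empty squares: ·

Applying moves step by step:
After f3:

♜ ♞ ♝ ♛ ♚ ♝ ♞ ♜
♟ ♟ ♟ ♟ ♟ ♟ ♟ ♟
· · · · · · · ·
· · · · · · · ·
· · · · · · · ·
· · · · · ♙ · ·
♙ ♙ ♙ ♙ ♙ · ♙ ♙
♖ ♘ ♗ ♕ ♔ ♗ ♘ ♖


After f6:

♜ ♞ ♝ ♛ ♚ ♝ ♞ ♜
♟ ♟ ♟ ♟ ♟ · ♟ ♟
· · · · · ♟ · ·
· · · · · · · ·
· · · · · · · ·
· · · · · ♙ · ·
♙ ♙ ♙ ♙ ♙ · ♙ ♙
♖ ♘ ♗ ♕ ♔ ♗ ♘ ♖


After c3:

♜ ♞ ♝ ♛ ♚ ♝ ♞ ♜
♟ ♟ ♟ ♟ ♟ · ♟ ♟
· · · · · ♟ · ·
· · · · · · · ·
· · · · · · · ·
· · ♙ · · ♙ · ·
♙ ♙ · ♙ ♙ · ♙ ♙
♖ ♘ ♗ ♕ ♔ ♗ ♘ ♖


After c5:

♜ ♞ ♝ ♛ ♚ ♝ ♞ ♜
♟ ♟ · ♟ ♟ · ♟ ♟
· · · · · ♟ · ·
· · ♟ · · · · ·
· · · · · · · ·
· · ♙ · · ♙ · ·
♙ ♙ · ♙ ♙ · ♙ ♙
♖ ♘ ♗ ♕ ♔ ♗ ♘ ♖


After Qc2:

♜ ♞ ♝ ♛ ♚ ♝ ♞ ♜
♟ ♟ · ♟ ♟ · ♟ ♟
· · · · · ♟ · ·
· · ♟ · · · · ·
· · · · · · · ·
· · ♙ · · ♙ · ·
♙ ♙ ♕ ♙ ♙ · ♙ ♙
♖ ♘ ♗ · ♔ ♗ ♘ ♖


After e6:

♜ ♞ ♝ ♛ ♚ ♝ ♞ ♜
♟ ♟ · ♟ · · ♟ ♟
· · · · ♟ ♟ · ·
· · ♟ · · · · ·
· · · · · · · ·
· · ♙ · · ♙ · ·
♙ ♙ ♕ ♙ ♙ · ♙ ♙
♖ ♘ ♗ · ♔ ♗ ♘ ♖


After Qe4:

♜ ♞ ♝ ♛ ♚ ♝ ♞ ♜
♟ ♟ · ♟ · · ♟ ♟
· · · · ♟ ♟ · ·
· · ♟ · · · · ·
· · · · ♕ · · ·
· · ♙ · · ♙ · ·
♙ ♙ · ♙ ♙ · ♙ ♙
♖ ♘ ♗ · ♔ ♗ ♘ ♖



  a b c d e f g h
  ─────────────────
8│♜ ♞ ♝ ♛ ♚ ♝ ♞ ♜│8
7│♟ ♟ · ♟ · · ♟ ♟│7
6│· · · · ♟ ♟ · ·│6
5│· · ♟ · · · · ·│5
4│· · · · ♕ · · ·│4
3│· · ♙ · · ♙ · ·│3
2│♙ ♙ · ♙ ♙ · ♙ ♙│2
1│♖ ♘ ♗ · ♔ ♗ ♘ ♖│1
  ─────────────────
  a b c d e f g h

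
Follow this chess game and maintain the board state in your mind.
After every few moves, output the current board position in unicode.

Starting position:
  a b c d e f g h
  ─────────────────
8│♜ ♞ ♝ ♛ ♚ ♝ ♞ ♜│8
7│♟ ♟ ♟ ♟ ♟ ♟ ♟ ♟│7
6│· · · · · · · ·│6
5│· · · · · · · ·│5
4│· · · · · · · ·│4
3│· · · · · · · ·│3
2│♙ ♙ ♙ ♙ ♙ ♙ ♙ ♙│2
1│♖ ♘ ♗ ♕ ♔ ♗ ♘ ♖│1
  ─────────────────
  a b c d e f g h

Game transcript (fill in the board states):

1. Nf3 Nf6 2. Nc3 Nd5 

  a b c d e f g h
  ─────────────────
8│♜ ♞ ♝ ♛ ♚ ♝ · ♜│8
7│♟ ♟ ♟ ♟ ♟ ♟ ♟ ♟│7
6│· · · · · · · ·│6
5│· · · ♞ · · · ·│5
4│· · · · · · · ·│4
3│· · ♘ · · ♘ · ·│3
2│♙ ♙ ♙ ♙ ♙ ♙ ♙ ♙│2
1│♖ · ♗ ♕ ♔ ♗ · ♖│1
  ─────────────────
  a b c d e f g h

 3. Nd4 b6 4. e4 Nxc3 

  a b c d e f g h
  ─────────────────
8│♜ ♞ ♝ ♛ ♚ ♝ · ♜│8
7│♟ · ♟ ♟ ♟ ♟ ♟ ♟│7
6│· ♟ · · · · · ·│6
5│· · · · · · · ·│5
4│· · · ♘ ♙ · · ·│4
3│· · ♞ · · · · ·│3
2│♙ ♙ ♙ ♙ · ♙ ♙ ♙│2
1│♖ · ♗ ♕ ♔ ♗ · ♖│1
  ─────────────────
  a b c d e f g h

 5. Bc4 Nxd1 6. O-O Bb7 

  a b c d e f g h
  ─────────────────
8│♜ ♞ · ♛ ♚ ♝ · ♜│8
7│♟ ♝ ♟ ♟ ♟ ♟ ♟ ♟│7
6│· ♟ · · · · · ·│6
5│· · · · · · · ·│5
4│· · ♗ ♘ ♙ · · ·│4
3│· · · · · · · ·│3
2│♙ ♙ ♙ ♙ · ♙ ♙ ♙│2
1│♖ · ♗ ♞ · ♖ ♔ ·│1
  ─────────────────
  a b c d e f g h

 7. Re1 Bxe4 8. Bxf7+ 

  a b c d e f g h
  ─────────────────
8│♜ ♞ · ♛ ♚ ♝ · ♜│8
7│♟ · ♟ ♟ ♟ ♗ ♟ ♟│7
6│· ♟ · · · · · ·│6
5│· · · · · · · ·│5
4│· · · ♘ ♝ · · ·│4
3│· · · · · · · ·│3
2│♙ ♙ ♙ ♙ · ♙ ♙ ♙│2
1│♖ · ♗ ♞ ♖ · ♔ ·│1
  ─────────────────
  a b c d e f g h


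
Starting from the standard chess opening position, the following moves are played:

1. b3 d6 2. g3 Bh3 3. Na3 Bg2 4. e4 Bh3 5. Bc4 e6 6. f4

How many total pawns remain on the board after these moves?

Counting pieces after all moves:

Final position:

  a b c d e f g h
  ─────────────────
8│♜ ♞ · ♛ ♚ ♝ ♞ ♜│8
7│♟ ♟ ♟ · · ♟ ♟ ♟│7
6│· · · ♟ ♟ · · ·│6
5│· · · · · · · ·│5
4│· · ♗ · ♙ ♙ · ·│4
3│♘ ♙ · · · · ♙ ♝│3
2│♙ · ♙ ♙ · · · ♙│2
1│♖ · ♗ ♕ ♔ · ♘ ♖│1
  ─────────────────
  a b c d e f g h


16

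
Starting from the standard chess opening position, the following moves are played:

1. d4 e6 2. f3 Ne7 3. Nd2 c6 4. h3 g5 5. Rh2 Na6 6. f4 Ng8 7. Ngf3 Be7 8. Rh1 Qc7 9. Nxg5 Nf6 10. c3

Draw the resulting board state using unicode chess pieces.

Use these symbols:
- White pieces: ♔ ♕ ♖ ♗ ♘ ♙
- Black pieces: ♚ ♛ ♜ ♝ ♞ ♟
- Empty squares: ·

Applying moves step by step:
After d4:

♜ ♞ ♝ ♛ ♚ ♝ ♞ ♜
♟ ♟ ♟ ♟ ♟ ♟ ♟ ♟
· · · · · · · ·
· · · · · · · ·
· · · ♙ · · · ·
· · · · · · · ·
♙ ♙ ♙ · ♙ ♙ ♙ ♙
♖ ♘ ♗ ♕ ♔ ♗ ♘ ♖


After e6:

♜ ♞ ♝ ♛ ♚ ♝ ♞ ♜
♟ ♟ ♟ ♟ · ♟ ♟ ♟
· · · · ♟ · · ·
· · · · · · · ·
· · · ♙ · · · ·
· · · · · · · ·
♙ ♙ ♙ · ♙ ♙ ♙ ♙
♖ ♘ ♗ ♕ ♔ ♗ ♘ ♖


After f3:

♜ ♞ ♝ ♛ ♚ ♝ ♞ ♜
♟ ♟ ♟ ♟ · ♟ ♟ ♟
· · · · ♟ · · ·
· · · · · · · ·
· · · ♙ · · · ·
· · · · · ♙ · ·
♙ ♙ ♙ · ♙ · ♙ ♙
♖ ♘ ♗ ♕ ♔ ♗ ♘ ♖


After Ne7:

♜ ♞ ♝ ♛ ♚ ♝ · ♜
♟ ♟ ♟ ♟ ♞ ♟ ♟ ♟
· · · · ♟ · · ·
· · · · · · · ·
· · · ♙ · · · ·
· · · · · ♙ · ·
♙ ♙ ♙ · ♙ · ♙ ♙
♖ ♘ ♗ ♕ ♔ ♗ ♘ ♖


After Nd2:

♜ ♞ ♝ ♛ ♚ ♝ · ♜
♟ ♟ ♟ ♟ ♞ ♟ ♟ ♟
· · · · ♟ · · ·
· · · · · · · ·
· · · ♙ · · · ·
· · · · · ♙ · ·
♙ ♙ ♙ ♘ ♙ · ♙ ♙
♖ · ♗ ♕ ♔ ♗ ♘ ♖


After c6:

♜ ♞ ♝ ♛ ♚ ♝ · ♜
♟ ♟ · ♟ ♞ ♟ ♟ ♟
· · ♟ · ♟ · · ·
· · · · · · · ·
· · · ♙ · · · ·
· · · · · ♙ · ·
♙ ♙ ♙ ♘ ♙ · ♙ ♙
♖ · ♗ ♕ ♔ ♗ ♘ ♖


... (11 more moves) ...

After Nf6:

♜ · ♝ · ♚ · · ♜
♟ ♟ ♛ ♟ ♝ ♟ · ♟
♞ · ♟ · ♟ ♞ · ·
· · · · · · ♘ ·
· · · ♙ · ♙ · ·
· · · · · · · ♙
♙ ♙ ♙ ♘ ♙ · ♙ ·
♖ · ♗ ♕ ♔ ♗ · ♖


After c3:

♜ · ♝ · ♚ · · ♜
♟ ♟ ♛ ♟ ♝ ♟ · ♟
♞ · ♟ · ♟ ♞ · ·
· · · · · · ♘ ·
· · · ♙ · ♙ · ·
· · ♙ · · · · ♙
♙ ♙ · ♘ ♙ · ♙ ·
♖ · ♗ ♕ ♔ ♗ · ♖



  a b c d e f g h
  ─────────────────
8│♜ · ♝ · ♚ · · ♜│8
7│♟ ♟ ♛ ♟ ♝ ♟ · ♟│7
6│♞ · ♟ · ♟ ♞ · ·│6
5│· · · · · · ♘ ·│5
4│· · · ♙ · ♙ · ·│4
3│· · ♙ · · · · ♙│3
2│♙ ♙ · ♘ ♙ · ♙ ·│2
1│♖ · ♗ ♕ ♔ ♗ · ♖│1
  ─────────────────
  a b c d e f g h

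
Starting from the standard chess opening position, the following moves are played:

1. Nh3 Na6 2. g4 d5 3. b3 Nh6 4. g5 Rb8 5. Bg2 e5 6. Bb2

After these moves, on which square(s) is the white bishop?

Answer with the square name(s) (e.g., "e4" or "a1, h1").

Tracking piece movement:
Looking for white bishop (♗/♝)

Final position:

  a b c d e f g h
  ─────────────────
8│· ♜ ♝ ♛ ♚ ♝ · ♜│8
7│♟ ♟ ♟ · · ♟ ♟ ♟│7
6│♞ · · · · · · ♞│6
5│· · · ♟ ♟ · ♙ ·│5
4│· · · · · · · ·│4
3│· ♙ · · · · · ♘│3
2│♙ ♗ ♙ ♙ ♙ ♙ ♗ ♙│2
1│♖ ♘ · ♕ ♔ · · ♖│1
  ─────────────────
  a b c d e f g h


b2, g2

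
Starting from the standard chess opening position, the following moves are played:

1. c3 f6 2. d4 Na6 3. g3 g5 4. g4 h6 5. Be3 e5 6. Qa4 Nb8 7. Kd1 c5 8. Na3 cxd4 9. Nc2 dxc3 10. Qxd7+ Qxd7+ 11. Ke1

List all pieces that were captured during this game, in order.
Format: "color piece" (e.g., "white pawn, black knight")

Tracking captures:
  cxd4: captured white pawn
  dxc3: captured white pawn
  Qxd7+: captured black pawn
  Qxd7+: captured white queen

white pawn, white pawn, black pawn, white queen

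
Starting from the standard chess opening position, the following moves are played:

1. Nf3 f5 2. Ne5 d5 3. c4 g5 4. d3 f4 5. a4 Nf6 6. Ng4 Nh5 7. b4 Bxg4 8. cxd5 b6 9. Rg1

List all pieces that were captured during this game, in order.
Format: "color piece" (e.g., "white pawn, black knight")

Tracking captures:
  Bxg4: captured white knight
  cxd5: captured black pawn

white knight, black pawn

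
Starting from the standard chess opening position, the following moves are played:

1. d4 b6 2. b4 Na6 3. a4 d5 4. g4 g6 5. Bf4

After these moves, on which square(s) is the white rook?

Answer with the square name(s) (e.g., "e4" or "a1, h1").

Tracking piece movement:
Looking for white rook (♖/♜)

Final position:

  a b c d e f g h
  ─────────────────
8│♜ · ♝ ♛ ♚ ♝ ♞ ♜│8
7│♟ · ♟ · ♟ ♟ · ♟│7
6│♞ ♟ · · · · ♟ ·│6
5│· · · ♟ · · · ·│5
4│♙ ♙ · ♙ · ♗ ♙ ·│4
3│· · · · · · · ·│3
2│· · ♙ · ♙ ♙ · ♙│2
1│♖ ♘ · ♕ ♔ ♗ ♘ ♖│1
  ─────────────────
  a b c d e f g h


a1, h1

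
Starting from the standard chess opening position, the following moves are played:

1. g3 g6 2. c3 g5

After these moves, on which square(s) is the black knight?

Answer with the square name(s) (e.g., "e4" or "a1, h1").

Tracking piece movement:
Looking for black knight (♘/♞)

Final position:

  a b c d e f g h
  ─────────────────
8│♜ ♞ ♝ ♛ ♚ ♝ ♞ ♜│8
7│♟ ♟ ♟ ♟ ♟ ♟ · ♟│7
6│· · · · · · · ·│6
5│· · · · · · ♟ ·│5
4│· · · · · · · ·│4
3│· · ♙ · · · ♙ ·│3
2│♙ ♙ · ♙ ♙ ♙ · ♙│2
1│♖ ♘ ♗ ♕ ♔ ♗ ♘ ♖│1
  ─────────────────
  a b c d e f g h


b8, g8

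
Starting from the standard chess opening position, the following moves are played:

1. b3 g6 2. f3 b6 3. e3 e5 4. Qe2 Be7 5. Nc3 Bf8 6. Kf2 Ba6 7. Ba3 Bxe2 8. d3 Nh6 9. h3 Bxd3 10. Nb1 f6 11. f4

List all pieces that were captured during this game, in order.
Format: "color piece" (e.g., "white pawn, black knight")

Tracking captures:
  Bxe2: captured white queen
  Bxd3: captured white pawn

white queen, white pawn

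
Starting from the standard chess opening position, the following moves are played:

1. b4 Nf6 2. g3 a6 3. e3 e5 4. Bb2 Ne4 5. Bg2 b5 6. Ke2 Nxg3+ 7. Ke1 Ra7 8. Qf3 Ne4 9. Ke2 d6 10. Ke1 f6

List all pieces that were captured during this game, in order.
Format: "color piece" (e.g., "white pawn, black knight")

Tracking captures:
  Nxg3+: captured white pawn

white pawn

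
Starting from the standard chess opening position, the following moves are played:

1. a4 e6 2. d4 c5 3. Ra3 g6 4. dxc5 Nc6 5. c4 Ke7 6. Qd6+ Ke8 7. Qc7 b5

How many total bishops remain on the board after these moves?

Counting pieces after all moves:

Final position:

  a b c d e f g h
  ─────────────────
8│♜ · ♝ ♛ ♚ ♝ ♞ ♜│8
7│♟ · ♕ ♟ · ♟ · ♟│7
6│· · ♞ · ♟ · ♟ ·│6
5│· ♟ ♙ · · · · ·│5
4│♙ · ♙ · · · · ·│4
3│♖ · · · · · · ·│3
2│· ♙ · · ♙ ♙ ♙ ♙│2
1│· ♘ ♗ · ♔ ♗ ♘ ♖│1
  ─────────────────
  a b c d e f g h


4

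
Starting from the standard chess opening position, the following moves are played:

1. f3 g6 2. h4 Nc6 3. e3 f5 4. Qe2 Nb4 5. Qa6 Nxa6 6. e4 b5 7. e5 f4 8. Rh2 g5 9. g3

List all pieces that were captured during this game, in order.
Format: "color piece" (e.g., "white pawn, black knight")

Tracking captures:
  Nxa6: captured white queen

white queen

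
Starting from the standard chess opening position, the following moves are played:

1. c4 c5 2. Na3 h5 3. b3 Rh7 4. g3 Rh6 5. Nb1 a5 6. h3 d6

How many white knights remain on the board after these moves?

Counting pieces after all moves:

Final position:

  a b c d e f g h
  ─────────────────
8│♜ ♞ ♝ ♛ ♚ ♝ ♞ ·│8
7│· ♟ · · ♟ ♟ ♟ ·│7
6│· · · ♟ · · · ♜│6
5│♟ · ♟ · · · · ♟│5
4│· · ♙ · · · · ·│4
3│· ♙ · · · · ♙ ♙│3
2│♙ · · ♙ ♙ ♙ · ·│2
1│♖ ♘ ♗ ♕ ♔ ♗ ♘ ♖│1
  ─────────────────
  a b c d e f g h


2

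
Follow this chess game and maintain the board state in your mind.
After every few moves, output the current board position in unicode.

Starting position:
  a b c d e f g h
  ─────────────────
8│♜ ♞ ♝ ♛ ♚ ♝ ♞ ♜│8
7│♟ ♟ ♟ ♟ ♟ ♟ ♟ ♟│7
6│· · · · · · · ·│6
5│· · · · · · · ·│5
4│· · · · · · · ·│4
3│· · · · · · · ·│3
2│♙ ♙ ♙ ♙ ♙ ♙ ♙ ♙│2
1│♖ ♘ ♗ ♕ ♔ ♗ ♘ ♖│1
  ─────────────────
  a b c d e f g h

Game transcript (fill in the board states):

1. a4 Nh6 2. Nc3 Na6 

  a b c d e f g h
  ─────────────────
8│♜ · ♝ ♛ ♚ ♝ · ♜│8
7│♟ ♟ ♟ ♟ ♟ ♟ ♟ ♟│7
6│♞ · · · · · · ♞│6
5│· · · · · · · ·│5
4│♙ · · · · · · ·│4
3│· · ♘ · · · · ·│3
2│· ♙ ♙ ♙ ♙ ♙ ♙ ♙│2
1│♖ · ♗ ♕ ♔ ♗ ♘ ♖│1
  ─────────────────
  a b c d e f g h

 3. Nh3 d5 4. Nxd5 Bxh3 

  a b c d e f g h
  ─────────────────
8│♜ · · ♛ ♚ ♝ · ♜│8
7│♟ ♟ ♟ · ♟ ♟ ♟ ♟│7
6│♞ · · · · · · ♞│6
5│· · · ♘ · · · ·│5
4│♙ · · · · · · ·│4
3│· · · · · · · ♝│3
2│· ♙ ♙ ♙ ♙ ♙ ♙ ♙│2
1│♖ · ♗ ♕ ♔ ♗ · ♖│1
  ─────────────────
  a b c d e f g h

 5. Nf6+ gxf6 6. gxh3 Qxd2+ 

  a b c d e f g h
  ─────────────────
8│♜ · · · ♚ ♝ · ♜│8
7│♟ ♟ ♟ · ♟ ♟ · ♟│7
6│♞ · · · · ♟ · ♞│6
5│· · · · · · · ·│5
4│♙ · · · · · · ·│4
3│· · · · · · · ♙│3
2│· ♙ ♙ ♛ ♙ ♙ · ♙│2
1│♖ · ♗ ♕ ♔ ♗ · ♖│1
  ─────────────────
  a b c d e f g h

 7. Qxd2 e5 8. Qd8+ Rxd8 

  a b c d e f g h
  ─────────────────
8│· · · ♜ ♚ ♝ · ♜│8
7│♟ ♟ ♟ · · ♟ · ♟│7
6│♞ · · · · ♟ · ♞│6
5│· · · · ♟ · · ·│5
4│♙ · · · · · · ·│4
3│· · · · · · · ♙│3
2│· ♙ ♙ · ♙ ♙ · ♙│2
1│♖ · ♗ · ♔ ♗ · ♖│1
  ─────────────────
  a b c d e f g h

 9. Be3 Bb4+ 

  a b c d e f g h
  ─────────────────
8│· · · ♜ ♚ · · ♜│8
7│♟ ♟ ♟ · · ♟ · ♟│7
6│♞ · · · · ♟ · ♞│6
5│· · · · ♟ · · ·│5
4│♙ ♝ · · · · · ·│4
3│· · · · ♗ · · ♙│3
2│· ♙ ♙ · ♙ ♙ · ♙│2
1│♖ · · · ♔ ♗ · ♖│1
  ─────────────────
  a b c d e f g h


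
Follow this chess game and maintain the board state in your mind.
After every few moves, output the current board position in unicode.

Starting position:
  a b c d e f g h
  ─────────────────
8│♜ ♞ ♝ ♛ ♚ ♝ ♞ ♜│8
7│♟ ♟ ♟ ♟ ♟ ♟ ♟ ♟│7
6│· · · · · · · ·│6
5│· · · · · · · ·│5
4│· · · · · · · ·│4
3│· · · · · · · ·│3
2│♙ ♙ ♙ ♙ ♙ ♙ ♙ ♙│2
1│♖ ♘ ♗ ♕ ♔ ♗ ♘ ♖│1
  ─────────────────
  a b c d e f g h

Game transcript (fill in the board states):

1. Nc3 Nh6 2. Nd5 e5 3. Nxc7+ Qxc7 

  a b c d e f g h
  ─────────────────
8│♜ ♞ ♝ · ♚ ♝ · ♜│8
7│♟ ♟ ♛ ♟ · ♟ ♟ ♟│7
6│· · · · · · · ♞│6
5│· · · · ♟ · · ·│5
4│· · · · · · · ·│4
3│· · · · · · · ·│3
2│♙ ♙ ♙ ♙ ♙ ♙ ♙ ♙│2
1│♖ · ♗ ♕ ♔ ♗ ♘ ♖│1
  ─────────────────
  a b c d e f g h

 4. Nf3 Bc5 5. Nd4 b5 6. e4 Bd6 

  a b c d e f g h
  ─────────────────
8│♜ ♞ ♝ · ♚ · · ♜│8
7│♟ · ♛ ♟ · ♟ ♟ ♟│7
6│· · · ♝ · · · ♞│6
5│· ♟ · · ♟ · · ·│5
4│· · · ♘ ♙ · · ·│4
3│· · · · · · · ·│3
2│♙ ♙ ♙ ♙ · ♙ ♙ ♙│2
1│♖ · ♗ ♕ ♔ ♗ · ♖│1
  ─────────────────
  a b c d e f g h

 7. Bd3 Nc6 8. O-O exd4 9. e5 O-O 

  a b c d e f g h
  ─────────────────
8│♜ · ♝ · · ♜ ♚ ·│8
7│♟ · ♛ ♟ · ♟ ♟ ♟│7
6│· · ♞ ♝ · · · ♞│6
5│· ♟ · · ♙ · · ·│5
4│· · · ♟ · · · ·│4
3│· · · ♗ · · · ·│3
2│♙ ♙ ♙ ♙ · ♙ ♙ ♙│2
1│♖ · ♗ ♕ · ♖ ♔ ·│1
  ─────────────────
  a b c d e f g h

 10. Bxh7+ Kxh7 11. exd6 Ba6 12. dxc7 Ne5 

  a b c d e f g h
  ─────────────────
8│♜ · · · · ♜ · ·│8
7│♟ · ♙ ♟ · ♟ ♟ ♚│7
6│♝ · · · · · · ♞│6
5│· ♟ · · ♞ · · ·│5
4│· · · ♟ · · · ·│4
3│· · · · · · · ·│3
2│♙ ♙ ♙ ♙ · ♙ ♙ ♙│2
1│♖ · ♗ ♕ · ♖ ♔ ·│1
  ─────────────────
  a b c d e f g h

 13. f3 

  a b c d e f g h
  ─────────────────
8│♜ · · · · ♜ · ·│8
7│♟ · ♙ ♟ · ♟ ♟ ♚│7
6│♝ · · · · · · ♞│6
5│· ♟ · · ♞ · · ·│5
4│· · · ♟ · · · ·│4
3│· · · · · ♙ · ·│3
2│♙ ♙ ♙ ♙ · · ♙ ♙│2
1│♖ · ♗ ♕ · ♖ ♔ ·│1
  ─────────────────
  a b c d e f g h


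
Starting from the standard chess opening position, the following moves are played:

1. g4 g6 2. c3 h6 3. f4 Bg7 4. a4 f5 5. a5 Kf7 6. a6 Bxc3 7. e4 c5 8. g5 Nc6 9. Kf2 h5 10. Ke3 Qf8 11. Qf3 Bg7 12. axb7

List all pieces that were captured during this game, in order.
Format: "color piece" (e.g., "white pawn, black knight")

Tracking captures:
  Bxc3: captured white pawn
  axb7: captured black pawn

white pawn, black pawn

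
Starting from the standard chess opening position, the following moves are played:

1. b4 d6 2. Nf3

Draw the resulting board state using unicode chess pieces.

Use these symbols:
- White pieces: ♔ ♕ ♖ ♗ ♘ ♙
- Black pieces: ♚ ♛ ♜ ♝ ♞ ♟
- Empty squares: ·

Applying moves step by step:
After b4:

♜ ♞ ♝ ♛ ♚ ♝ ♞ ♜
♟ ♟ ♟ ♟ ♟ ♟ ♟ ♟
· · · · · · · ·
· · · · · · · ·
· ♙ · · · · · ·
· · · · · · · ·
♙ · ♙ ♙ ♙ ♙ ♙ ♙
♖ ♘ ♗ ♕ ♔ ♗ ♘ ♖


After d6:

♜ ♞ ♝ ♛ ♚ ♝ ♞ ♜
♟ ♟ ♟ · ♟ ♟ ♟ ♟
· · · ♟ · · · ·
· · · · · · · ·
· ♙ · · · · · ·
· · · · · · · ·
♙ · ♙ ♙ ♙ ♙ ♙ ♙
♖ ♘ ♗ ♕ ♔ ♗ ♘ ♖


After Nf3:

♜ ♞ ♝ ♛ ♚ ♝ ♞ ♜
♟ ♟ ♟ · ♟ ♟ ♟ ♟
· · · ♟ · · · ·
· · · · · · · ·
· ♙ · · · · · ·
· · · · · ♘ · ·
♙ · ♙ ♙ ♙ ♙ ♙ ♙
♖ ♘ ♗ ♕ ♔ ♗ · ♖



  a b c d e f g h
  ─────────────────
8│♜ ♞ ♝ ♛ ♚ ♝ ♞ ♜│8
7│♟ ♟ ♟ · ♟ ♟ ♟ ♟│7
6│· · · ♟ · · · ·│6
5│· · · · · · · ·│5
4│· ♙ · · · · · ·│4
3│· · · · · ♘ · ·│3
2│♙ · ♙ ♙ ♙ ♙ ♙ ♙│2
1│♖ ♘ ♗ ♕ ♔ ♗ · ♖│1
  ─────────────────
  a b c d e f g h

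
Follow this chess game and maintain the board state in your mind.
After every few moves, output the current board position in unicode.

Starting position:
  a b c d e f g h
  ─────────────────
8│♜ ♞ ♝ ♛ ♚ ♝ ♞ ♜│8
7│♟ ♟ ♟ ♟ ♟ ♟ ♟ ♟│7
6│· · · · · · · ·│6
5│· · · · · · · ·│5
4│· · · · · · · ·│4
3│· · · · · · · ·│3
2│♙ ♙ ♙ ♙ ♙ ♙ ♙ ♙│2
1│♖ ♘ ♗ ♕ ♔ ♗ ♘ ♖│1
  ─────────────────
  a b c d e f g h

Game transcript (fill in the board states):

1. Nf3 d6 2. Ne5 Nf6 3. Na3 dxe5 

  a b c d e f g h
  ─────────────────
8│♜ ♞ ♝ ♛ ♚ ♝ · ♜│8
7│♟ ♟ ♟ · ♟ ♟ ♟ ♟│7
6│· · · · · ♞ · ·│6
5│· · · · ♟ · · ·│5
4│· · · · · · · ·│4
3│♘ · · · · · · ·│3
2│♙ ♙ ♙ ♙ ♙ ♙ ♙ ♙│2
1│♖ · ♗ ♕ ♔ ♗ · ♖│1
  ─────────────────
  a b c d e f g h

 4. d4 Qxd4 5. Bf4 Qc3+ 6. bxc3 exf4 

  a b c d e f g h
  ─────────────────
8│♜ ♞ ♝ · ♚ ♝ · ♜│8
7│♟ ♟ ♟ · ♟ ♟ ♟ ♟│7
6│· · · · · ♞ · ·│6
5│· · · · · · · ·│5
4│· · · · · ♟ · ·│4
3│♘ · ♙ · · · · ·│3
2│♙ · ♙ · ♙ ♙ ♙ ♙│2
1│♖ · · ♕ ♔ ♗ · ♖│1
  ─────────────────
  a b c d e f g h

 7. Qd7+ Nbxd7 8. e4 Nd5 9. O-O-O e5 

  a b c d e f g h
  ─────────────────
8│♜ · ♝ · ♚ ♝ · ♜│8
7│♟ ♟ ♟ ♞ · ♟ ♟ ♟│7
6│· · · · · · · ·│6
5│· · · ♞ ♟ · · ·│5
4│· · · · ♙ ♟ · ·│4
3│♘ · ♙ · · · · ·│3
2│♙ · ♙ · · ♙ ♙ ♙│2
1│· · ♔ ♖ · ♗ · ♖│1
  ─────────────────
  a b c d e f g h

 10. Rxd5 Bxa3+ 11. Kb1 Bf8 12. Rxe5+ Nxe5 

  a b c d e f g h
  ─────────────────
8│♜ · ♝ · ♚ ♝ · ♜│8
7│♟ ♟ ♟ · · ♟ ♟ ♟│7
6│· · · · · · · ·│6
5│· · · · ♞ · · ·│5
4│· · · · ♙ ♟ · ·│4
3│· · ♙ · · · · ·│3
2│♙ · ♙ · · ♙ ♙ ♙│2
1│· ♔ · · · ♗ · ♖│1
  ─────────────────
  a b c d e f g h

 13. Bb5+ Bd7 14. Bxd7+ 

  a b c d e f g h
  ─────────────────
8│♜ · · · ♚ ♝ · ♜│8
7│♟ ♟ ♟ ♗ · ♟ ♟ ♟│7
6│· · · · · · · ·│6
5│· · · · ♞ · · ·│5
4│· · · · ♙ ♟ · ·│4
3│· · ♙ · · · · ·│3
2│♙ · ♙ · · ♙ ♙ ♙│2
1│· ♔ · · · · · ♖│1
  ─────────────────
  a b c d e f g h
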